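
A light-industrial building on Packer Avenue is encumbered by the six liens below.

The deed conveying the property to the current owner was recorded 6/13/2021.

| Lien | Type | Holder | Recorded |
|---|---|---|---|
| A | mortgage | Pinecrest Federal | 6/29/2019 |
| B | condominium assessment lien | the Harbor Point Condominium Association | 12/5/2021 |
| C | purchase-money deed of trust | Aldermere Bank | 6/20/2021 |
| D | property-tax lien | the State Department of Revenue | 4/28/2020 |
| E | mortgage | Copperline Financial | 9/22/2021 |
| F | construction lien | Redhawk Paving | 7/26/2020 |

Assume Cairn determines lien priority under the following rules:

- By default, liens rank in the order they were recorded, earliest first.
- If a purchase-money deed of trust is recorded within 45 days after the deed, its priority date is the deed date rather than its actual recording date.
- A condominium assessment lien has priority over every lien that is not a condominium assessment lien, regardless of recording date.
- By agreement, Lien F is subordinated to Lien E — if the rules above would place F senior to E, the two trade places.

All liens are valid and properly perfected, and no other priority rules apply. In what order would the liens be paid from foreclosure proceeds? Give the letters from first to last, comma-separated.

B, A, D, E, C, F

Adjusting effective dates: C was recorded within the 45-day window, so its effective date is the deed date 6/13/2021.
B is a condominium assessment lien and takes priority over every other lien.
Among the remaining liens, by effective date: A (6/29/2019), D (4/28/2020), F (7/26/2020), C (6/13/2021), E (9/22/2021).
The subordination applies — F was senior to E — so F and E swap.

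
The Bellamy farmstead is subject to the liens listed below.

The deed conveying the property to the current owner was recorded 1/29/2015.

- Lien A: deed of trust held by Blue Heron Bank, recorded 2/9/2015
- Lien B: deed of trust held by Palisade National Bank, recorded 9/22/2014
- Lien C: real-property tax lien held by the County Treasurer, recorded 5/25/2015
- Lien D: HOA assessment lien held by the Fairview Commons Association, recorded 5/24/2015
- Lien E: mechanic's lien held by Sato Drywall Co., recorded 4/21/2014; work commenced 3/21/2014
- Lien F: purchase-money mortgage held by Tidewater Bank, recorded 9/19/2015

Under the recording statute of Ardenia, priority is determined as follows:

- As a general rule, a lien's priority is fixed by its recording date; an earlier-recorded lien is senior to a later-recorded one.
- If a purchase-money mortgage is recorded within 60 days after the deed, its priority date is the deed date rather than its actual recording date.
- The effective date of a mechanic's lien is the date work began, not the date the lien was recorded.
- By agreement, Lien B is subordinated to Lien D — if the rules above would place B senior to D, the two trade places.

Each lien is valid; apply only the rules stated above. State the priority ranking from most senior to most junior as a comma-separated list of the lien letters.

E, D, A, B, C, F

First, effective dates: E's effective date is 3/21/2014, when work began; F was recorded 233 days after the deed, outside the 60-day window, so it keeps its recording date.
Sorted by effective date: E (3/21/2014), B (9/22/2014), A (2/9/2015), D (5/24/2015), C (5/25/2015), F (9/19/2015).
Because B would otherwise rank above D, the subordination swaps them.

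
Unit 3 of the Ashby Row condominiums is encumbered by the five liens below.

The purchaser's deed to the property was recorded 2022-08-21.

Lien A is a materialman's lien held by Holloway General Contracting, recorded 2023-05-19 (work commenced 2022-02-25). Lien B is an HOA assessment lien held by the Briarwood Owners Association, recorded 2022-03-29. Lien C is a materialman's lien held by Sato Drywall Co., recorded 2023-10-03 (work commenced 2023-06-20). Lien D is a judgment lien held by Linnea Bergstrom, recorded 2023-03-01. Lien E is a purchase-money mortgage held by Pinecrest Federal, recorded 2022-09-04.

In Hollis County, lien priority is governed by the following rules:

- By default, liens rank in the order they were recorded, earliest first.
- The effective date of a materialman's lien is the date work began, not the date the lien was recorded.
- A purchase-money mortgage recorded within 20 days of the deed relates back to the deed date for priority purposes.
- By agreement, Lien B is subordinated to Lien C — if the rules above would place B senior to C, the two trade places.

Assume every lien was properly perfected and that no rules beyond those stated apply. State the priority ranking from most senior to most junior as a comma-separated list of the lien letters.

Adjusting effective dates: A is treated as recorded 2022-02-25, the work-commencement date; C is treated as recorded 2023-06-20, the work-commencement date; E relates back to the deed date 2022-08-21.
Ordering by effective date: A (2022-02-25), B (2022-03-29), E (2022-08-21), D (2023-03-01), C (2023-06-20).
Because B would otherwise rank above C, the subordination swaps them.

A, C, E, D, B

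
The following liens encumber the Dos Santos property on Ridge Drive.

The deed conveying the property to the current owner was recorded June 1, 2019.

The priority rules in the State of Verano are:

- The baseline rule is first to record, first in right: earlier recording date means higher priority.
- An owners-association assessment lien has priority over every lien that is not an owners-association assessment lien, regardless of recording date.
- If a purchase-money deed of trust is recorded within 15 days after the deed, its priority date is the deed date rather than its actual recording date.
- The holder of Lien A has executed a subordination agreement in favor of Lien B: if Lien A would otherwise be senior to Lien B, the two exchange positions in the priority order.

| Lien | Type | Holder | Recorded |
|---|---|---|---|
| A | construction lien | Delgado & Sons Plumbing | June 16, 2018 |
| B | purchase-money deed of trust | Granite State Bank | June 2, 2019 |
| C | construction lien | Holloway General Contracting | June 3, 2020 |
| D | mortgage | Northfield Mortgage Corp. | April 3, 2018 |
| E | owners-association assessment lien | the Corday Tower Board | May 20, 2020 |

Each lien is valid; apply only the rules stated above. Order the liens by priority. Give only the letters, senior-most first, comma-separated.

E, D, B, A, C

Effective dates: B was recorded within the 15-day window, so its effective date is the deed date June 1, 2019.
E is an owners-association assessment lien, so it outranks all other liens regardless of date.
Remaining liens by effective date: D (April 3, 2018), A (June 16, 2018), B (June 1, 2019), C (June 3, 2020).
Because A would otherwise rank above B, the subordination swaps them.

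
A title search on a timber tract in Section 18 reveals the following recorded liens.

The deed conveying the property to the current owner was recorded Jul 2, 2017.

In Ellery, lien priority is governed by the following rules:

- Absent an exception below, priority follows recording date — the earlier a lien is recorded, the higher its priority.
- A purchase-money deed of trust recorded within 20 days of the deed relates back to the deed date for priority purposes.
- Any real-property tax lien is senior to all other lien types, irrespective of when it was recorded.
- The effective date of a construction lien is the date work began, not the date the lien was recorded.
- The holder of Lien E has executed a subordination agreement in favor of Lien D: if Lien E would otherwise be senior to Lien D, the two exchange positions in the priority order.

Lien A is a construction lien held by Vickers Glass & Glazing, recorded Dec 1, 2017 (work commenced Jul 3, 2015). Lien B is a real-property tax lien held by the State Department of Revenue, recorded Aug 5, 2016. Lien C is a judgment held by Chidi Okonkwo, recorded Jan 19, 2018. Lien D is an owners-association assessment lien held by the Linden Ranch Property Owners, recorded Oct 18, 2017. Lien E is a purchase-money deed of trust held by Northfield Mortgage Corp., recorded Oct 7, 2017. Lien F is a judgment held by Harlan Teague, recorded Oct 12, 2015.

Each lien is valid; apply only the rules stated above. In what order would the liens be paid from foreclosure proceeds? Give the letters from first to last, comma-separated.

Effective dates: A is treated as recorded Jul 3, 2015, the work-commencement date; E was recorded 97 days after the deed — beyond 20 days — so no relation-back applies.
B is a real-property tax lien, so it outranks all other liens regardless of date.
The other liens, earliest effective date first: A (Jul 3, 2015), F (Oct 12, 2015), E (Oct 7, 2017), D (Oct 18, 2017), C (Jan 19, 2018).
The subordination applies — E was senior to D — so E and D swap.

B, A, F, D, E, C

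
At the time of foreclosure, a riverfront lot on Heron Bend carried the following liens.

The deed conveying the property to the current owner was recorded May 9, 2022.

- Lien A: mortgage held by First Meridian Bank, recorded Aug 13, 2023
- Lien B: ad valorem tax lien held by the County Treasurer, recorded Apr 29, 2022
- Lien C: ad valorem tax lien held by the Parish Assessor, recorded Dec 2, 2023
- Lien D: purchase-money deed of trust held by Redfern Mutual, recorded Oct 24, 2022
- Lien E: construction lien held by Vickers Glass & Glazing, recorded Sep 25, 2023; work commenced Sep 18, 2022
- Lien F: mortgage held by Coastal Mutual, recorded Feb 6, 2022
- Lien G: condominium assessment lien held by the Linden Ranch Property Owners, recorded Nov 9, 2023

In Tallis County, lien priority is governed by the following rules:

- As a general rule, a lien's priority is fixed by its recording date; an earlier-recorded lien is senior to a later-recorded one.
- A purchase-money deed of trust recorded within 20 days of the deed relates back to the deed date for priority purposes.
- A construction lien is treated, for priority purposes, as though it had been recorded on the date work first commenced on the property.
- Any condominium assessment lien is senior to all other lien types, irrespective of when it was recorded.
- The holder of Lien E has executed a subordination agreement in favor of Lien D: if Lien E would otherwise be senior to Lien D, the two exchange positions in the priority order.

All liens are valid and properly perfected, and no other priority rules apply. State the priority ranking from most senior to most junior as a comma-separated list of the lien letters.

Adjusting effective dates: D was recorded 168 days after the deed, outside the 20-day window, so it keeps its recording date; E is treated as recorded Sep 18, 2022, the work-commencement date.
G is a condominium assessment lien and takes priority over every other lien.
Among the remaining liens, by effective date: F (Feb 6, 2022), B (Apr 29, 2022), E (Sep 18, 2022), D (Oct 24, 2022), A (Aug 13, 2023), C (Dec 2, 2023).
E is senior to D before the subordination, so the two trade places.

G, F, B, D, E, A, C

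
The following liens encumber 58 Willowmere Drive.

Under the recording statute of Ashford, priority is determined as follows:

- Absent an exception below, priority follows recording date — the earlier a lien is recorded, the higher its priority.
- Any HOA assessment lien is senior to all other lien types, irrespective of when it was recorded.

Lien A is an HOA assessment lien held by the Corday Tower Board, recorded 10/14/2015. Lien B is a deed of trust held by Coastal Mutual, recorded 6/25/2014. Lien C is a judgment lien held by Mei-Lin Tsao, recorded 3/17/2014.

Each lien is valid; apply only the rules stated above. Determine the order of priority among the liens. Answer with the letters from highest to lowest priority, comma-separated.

A, C, B

A is an HOA assessment lien and takes priority over every other lien.
The other liens, earliest effective date first: C (3/17/2014), B (6/25/2014).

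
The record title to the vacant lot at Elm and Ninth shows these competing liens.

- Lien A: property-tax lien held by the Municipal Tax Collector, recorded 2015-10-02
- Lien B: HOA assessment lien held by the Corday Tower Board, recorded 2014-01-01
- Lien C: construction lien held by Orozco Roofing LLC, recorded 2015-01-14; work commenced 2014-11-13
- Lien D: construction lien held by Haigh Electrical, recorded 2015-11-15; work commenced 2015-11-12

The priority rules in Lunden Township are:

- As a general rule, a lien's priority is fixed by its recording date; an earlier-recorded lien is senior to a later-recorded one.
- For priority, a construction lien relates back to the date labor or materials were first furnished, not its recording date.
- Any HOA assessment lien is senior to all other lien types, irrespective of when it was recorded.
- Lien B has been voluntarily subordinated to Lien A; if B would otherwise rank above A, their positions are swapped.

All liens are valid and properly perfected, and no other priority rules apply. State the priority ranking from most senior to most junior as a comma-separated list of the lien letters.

Effective dates after the stated exceptions: C relates back to 2014-11-13 (work commenced); D's effective date is 2015-11-12, when work began.
As an HOA assessment lien, B is senior to every other lien.
Among the remaining liens, by effective date: C (2014-11-13), A (2015-10-02), D (2015-11-12).
B would otherwise be senior to A, so under the subordination agreement B and A exchange positions.

A, C, B, D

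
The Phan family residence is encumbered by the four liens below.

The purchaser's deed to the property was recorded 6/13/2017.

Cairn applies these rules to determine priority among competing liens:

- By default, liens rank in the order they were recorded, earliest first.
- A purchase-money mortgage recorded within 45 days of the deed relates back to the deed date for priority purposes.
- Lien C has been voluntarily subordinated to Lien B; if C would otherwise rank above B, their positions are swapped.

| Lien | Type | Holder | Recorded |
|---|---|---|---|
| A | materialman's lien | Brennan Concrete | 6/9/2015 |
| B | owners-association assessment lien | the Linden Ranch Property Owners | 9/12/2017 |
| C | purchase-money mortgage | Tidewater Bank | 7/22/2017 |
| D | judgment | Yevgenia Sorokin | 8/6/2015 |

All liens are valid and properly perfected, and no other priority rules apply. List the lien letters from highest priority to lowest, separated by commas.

A, D, B, C

First, effective dates: C relates back to the deed date 6/13/2017.
By effective date: A (6/9/2015), D (8/6/2015), C (6/13/2017), B (9/12/2017).
The subordination applies — C was senior to B — so C and B swap.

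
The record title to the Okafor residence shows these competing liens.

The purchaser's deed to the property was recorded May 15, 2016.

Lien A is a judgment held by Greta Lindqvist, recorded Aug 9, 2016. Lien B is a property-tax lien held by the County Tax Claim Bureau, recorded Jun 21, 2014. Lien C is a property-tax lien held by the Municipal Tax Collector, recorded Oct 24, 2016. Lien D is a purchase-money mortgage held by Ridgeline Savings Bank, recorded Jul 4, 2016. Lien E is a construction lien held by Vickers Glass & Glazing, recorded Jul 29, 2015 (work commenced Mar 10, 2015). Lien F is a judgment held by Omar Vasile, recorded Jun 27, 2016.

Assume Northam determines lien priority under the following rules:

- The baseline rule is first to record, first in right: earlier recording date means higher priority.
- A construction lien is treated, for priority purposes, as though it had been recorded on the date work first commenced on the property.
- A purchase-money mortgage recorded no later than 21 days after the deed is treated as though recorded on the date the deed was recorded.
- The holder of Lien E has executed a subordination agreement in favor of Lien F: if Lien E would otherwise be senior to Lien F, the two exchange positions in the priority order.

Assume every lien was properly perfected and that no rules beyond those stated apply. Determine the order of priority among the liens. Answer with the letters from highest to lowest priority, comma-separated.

B, F, E, D, A, C

Effective dates after the stated exceptions: D was recorded 50 days after the deed — beyond 21 days — so no relation-back applies; E is treated as recorded Mar 10, 2015, the work-commencement date.
By effective date, earliest first: B (Jun 21, 2014), E (Mar 10, 2015), F (Jun 27, 2016), D (Jul 4, 2016), A (Aug 9, 2016), C (Oct 24, 2016).
E is senior to F before the subordination, so the two trade places.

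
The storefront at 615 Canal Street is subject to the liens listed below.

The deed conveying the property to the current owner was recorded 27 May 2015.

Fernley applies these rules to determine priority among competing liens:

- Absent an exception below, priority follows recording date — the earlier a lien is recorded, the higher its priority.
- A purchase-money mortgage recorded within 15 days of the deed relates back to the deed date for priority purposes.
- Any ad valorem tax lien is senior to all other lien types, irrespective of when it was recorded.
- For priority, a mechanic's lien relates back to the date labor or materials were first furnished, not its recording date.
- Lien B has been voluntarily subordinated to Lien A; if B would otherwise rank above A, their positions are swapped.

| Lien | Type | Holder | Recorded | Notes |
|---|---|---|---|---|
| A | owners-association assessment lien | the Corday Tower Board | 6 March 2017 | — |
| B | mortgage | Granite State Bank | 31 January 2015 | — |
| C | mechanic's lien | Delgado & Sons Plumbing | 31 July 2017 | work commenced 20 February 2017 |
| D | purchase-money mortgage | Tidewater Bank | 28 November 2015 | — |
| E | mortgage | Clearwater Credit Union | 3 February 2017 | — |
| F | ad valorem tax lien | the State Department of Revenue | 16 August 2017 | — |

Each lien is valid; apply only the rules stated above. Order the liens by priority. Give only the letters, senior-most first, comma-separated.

F, A, D, E, C, B

Effective dates after the stated exceptions: C relates back to 20 February 2017 (work commenced); D missed the 15-day window (185 days after the deed), so its recording date stands.
F is an ad valorem tax lien and takes priority over every other lien.
Ordering the rest by effective date: B (31 January 2015), D (28 November 2015), E (3 February 2017), C (20 February 2017), A (6 March 2017).
Because B would otherwise rank above A, the subordination swaps them.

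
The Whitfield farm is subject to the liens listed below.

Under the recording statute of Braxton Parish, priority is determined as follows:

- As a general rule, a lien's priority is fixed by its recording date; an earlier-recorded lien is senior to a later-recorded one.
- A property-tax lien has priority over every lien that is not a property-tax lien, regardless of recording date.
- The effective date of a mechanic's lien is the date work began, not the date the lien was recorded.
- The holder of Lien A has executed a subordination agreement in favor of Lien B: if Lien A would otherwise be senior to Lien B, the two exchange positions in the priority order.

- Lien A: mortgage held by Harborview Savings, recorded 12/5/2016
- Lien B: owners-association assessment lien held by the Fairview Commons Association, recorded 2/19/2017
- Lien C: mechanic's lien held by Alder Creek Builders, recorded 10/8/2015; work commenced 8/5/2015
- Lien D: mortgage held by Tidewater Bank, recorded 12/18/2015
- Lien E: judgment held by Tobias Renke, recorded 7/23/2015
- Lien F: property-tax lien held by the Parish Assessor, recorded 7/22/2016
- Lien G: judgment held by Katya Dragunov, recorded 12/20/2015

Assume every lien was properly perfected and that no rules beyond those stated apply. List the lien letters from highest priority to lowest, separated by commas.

F, E, C, D, G, B, A

First, effective dates: C relates back to 8/5/2015 (work commenced).
F is a property-tax lien and takes priority over every other lien.
Ordering the rest by effective date: E (7/23/2015), C (8/5/2015), D (12/18/2015), G (12/20/2015), A (12/5/2016), B (2/19/2017).
The subordination applies — A was senior to B — so A and B swap.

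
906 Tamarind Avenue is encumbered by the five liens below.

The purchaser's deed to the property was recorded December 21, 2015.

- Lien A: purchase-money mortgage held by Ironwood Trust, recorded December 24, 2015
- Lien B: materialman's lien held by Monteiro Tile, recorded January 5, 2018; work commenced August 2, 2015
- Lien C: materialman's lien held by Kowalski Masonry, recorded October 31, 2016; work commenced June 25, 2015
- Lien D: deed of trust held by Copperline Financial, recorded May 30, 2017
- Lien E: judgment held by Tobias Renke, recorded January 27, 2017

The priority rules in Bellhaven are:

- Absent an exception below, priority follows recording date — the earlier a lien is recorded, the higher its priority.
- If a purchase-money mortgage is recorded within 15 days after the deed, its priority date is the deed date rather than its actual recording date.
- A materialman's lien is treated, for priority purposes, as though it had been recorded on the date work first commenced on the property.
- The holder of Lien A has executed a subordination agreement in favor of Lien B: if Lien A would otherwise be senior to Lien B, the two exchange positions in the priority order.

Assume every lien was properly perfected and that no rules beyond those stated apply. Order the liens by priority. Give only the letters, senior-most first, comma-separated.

C, B, A, E, D

Effective dates after the stated exceptions: A relates back to the deed date December 21, 2015; B's effective date is August 2, 2015, when work began; C's effective date is June 25, 2015, when work began.
By effective date, earliest first: C (June 25, 2015), B (August 2, 2015), A (December 21, 2015), E (January 27, 2017), D (May 30, 2017).
A is already junior to B, so the subordination agreement changes nothing.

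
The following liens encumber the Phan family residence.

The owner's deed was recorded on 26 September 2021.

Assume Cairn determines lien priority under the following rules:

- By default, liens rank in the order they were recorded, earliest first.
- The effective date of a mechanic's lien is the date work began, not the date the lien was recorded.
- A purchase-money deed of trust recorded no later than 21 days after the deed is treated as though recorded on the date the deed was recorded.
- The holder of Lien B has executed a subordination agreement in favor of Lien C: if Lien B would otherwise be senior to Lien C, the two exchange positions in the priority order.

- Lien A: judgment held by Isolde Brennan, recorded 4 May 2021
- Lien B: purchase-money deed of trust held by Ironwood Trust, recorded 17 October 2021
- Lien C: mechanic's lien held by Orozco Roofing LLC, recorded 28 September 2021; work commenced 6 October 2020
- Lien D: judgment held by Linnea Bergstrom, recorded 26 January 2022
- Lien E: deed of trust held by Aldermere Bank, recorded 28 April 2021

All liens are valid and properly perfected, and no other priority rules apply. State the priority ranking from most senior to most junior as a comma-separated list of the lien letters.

C, E, A, B, D

First, effective dates: B's effective date is the deed date, 26 September 2021; C relates back to 6 October 2020 (work commenced).
Ordering by effective date: C (6 October 2020), E (28 April 2021), A (4 May 2021), B (26 September 2021), D (26 January 2022).
Since B is not senior to C, the subordination leaves the order unchanged.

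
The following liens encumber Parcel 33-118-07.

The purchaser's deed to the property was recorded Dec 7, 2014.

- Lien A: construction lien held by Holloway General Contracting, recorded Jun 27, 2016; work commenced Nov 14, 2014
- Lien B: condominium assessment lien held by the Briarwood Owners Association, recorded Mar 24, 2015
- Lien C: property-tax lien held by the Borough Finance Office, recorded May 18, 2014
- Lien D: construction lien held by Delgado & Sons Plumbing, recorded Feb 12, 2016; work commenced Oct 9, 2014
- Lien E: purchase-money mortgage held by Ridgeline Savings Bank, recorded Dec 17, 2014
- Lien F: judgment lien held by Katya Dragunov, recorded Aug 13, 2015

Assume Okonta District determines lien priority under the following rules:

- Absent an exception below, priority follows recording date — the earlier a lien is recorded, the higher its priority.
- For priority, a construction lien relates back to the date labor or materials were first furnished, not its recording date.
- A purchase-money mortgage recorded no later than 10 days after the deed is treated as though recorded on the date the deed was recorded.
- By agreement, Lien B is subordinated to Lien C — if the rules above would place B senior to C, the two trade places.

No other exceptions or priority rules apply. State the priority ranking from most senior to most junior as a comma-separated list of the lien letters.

C, D, A, E, B, F

Adjusting effective dates: A relates back to Nov 14, 2014 (work commenced); D relates back to Oct 9, 2014 (work commenced); E's effective date is the deed date, Dec 7, 2014.
Ordering by effective date: C (May 18, 2014), D (Oct 9, 2014), A (Nov 14, 2014), E (Dec 7, 2014), B (Mar 24, 2015), F (Aug 13, 2015).
B already ranks below C; the subordination has no effect.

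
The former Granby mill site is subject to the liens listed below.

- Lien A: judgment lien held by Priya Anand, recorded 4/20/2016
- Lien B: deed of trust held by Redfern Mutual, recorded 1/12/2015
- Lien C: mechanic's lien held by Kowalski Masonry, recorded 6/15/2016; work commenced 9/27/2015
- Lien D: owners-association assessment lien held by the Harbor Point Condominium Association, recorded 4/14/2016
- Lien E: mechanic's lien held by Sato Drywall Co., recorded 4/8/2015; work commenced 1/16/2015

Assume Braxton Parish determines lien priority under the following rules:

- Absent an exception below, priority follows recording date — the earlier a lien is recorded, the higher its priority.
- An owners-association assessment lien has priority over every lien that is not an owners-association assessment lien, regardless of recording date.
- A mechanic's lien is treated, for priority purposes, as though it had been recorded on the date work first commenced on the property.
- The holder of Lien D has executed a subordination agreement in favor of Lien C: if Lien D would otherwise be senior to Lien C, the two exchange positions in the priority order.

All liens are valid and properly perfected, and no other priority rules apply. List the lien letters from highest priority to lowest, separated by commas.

C, B, E, D, A

First, effective dates: C relates back to 9/27/2015 (work commenced); E's effective date is 1/16/2015, when work began.
D is an owners-association assessment lien, so it outranks all other liens regardless of date.
Ordering the rest by effective date: B (1/12/2015), E (1/16/2015), C (9/27/2015), A (4/20/2016).
The subordination applies — D was senior to C — so D and C swap.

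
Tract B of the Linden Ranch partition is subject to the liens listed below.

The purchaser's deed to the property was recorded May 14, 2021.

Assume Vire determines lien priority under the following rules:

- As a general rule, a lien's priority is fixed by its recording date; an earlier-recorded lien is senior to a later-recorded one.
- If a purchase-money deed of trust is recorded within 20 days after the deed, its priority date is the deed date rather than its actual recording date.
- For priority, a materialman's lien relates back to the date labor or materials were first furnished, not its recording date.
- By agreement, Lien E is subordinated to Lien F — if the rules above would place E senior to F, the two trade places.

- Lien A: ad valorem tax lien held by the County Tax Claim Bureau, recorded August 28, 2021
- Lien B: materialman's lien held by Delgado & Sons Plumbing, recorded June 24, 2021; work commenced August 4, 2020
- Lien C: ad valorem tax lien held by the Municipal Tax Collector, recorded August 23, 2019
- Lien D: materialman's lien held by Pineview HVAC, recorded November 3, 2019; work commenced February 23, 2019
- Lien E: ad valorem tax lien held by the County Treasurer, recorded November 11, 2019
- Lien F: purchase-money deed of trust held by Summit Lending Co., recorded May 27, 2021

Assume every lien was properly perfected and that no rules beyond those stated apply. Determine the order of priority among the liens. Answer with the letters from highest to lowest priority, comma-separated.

D, C, F, B, E, A

Effective dates: B is treated as recorded August 4, 2020, the work-commencement date; D is treated as recorded February 23, 2019, the work-commencement date; F's effective date is the deed date, May 14, 2021.
By effective date, earliest first: D (February 23, 2019), C (August 23, 2019), E (November 11, 2019), B (August 4, 2020), F (May 14, 2021), A (August 28, 2021).
Because E would otherwise rank above F, the subordination swaps them.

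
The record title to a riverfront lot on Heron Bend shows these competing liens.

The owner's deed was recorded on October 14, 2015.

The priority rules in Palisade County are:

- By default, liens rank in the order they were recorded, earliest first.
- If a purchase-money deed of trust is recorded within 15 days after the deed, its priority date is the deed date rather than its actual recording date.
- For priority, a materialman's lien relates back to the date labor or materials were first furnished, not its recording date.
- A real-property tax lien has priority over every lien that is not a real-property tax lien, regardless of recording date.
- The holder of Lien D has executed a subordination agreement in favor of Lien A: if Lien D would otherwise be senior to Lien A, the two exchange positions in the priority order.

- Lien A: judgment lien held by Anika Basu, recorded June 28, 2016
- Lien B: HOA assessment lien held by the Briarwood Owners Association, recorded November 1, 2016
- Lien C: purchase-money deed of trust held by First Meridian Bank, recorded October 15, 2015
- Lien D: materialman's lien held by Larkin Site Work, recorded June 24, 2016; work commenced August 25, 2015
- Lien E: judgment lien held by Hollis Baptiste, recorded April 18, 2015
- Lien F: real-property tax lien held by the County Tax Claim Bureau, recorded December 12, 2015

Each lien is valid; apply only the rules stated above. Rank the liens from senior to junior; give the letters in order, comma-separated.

F, E, A, C, D, B

Effective dates: C's effective date is the deed date, October 14, 2015; D is treated as recorded August 25, 2015, the work-commencement date.
F is a real-property tax lien and takes priority over every other lien.
Ordering the rest by effective date: E (April 18, 2015), D (August 25, 2015), C (October 14, 2015), A (June 28, 2016), B (November 1, 2016).
The subordination applies — D was senior to A — so D and A swap.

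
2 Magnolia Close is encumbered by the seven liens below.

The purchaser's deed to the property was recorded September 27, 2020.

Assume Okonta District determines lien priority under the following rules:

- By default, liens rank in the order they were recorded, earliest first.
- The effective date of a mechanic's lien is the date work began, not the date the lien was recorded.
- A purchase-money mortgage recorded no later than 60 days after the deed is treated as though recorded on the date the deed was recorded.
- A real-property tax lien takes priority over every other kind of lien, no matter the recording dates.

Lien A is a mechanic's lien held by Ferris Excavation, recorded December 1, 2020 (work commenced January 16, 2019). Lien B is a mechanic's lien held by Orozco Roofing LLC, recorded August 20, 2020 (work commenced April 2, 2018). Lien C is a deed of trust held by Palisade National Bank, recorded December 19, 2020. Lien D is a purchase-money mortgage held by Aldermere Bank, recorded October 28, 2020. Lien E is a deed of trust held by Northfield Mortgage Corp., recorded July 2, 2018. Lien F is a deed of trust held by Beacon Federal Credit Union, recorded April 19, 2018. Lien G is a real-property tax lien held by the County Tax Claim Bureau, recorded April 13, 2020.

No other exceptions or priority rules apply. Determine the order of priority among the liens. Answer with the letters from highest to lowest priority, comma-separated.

Effective dates: A is treated as recorded January 16, 2019, the work-commencement date; B's effective date is April 2, 2018, when work began; D relates back to the deed date September 27, 2020.
As a real-property tax lien, G is senior to every other lien.
Among the remaining liens, by effective date: B (April 2, 2018), F (April 19, 2018), E (July 2, 2018), A (January 16, 2019), D (September 27, 2020), C (December 19, 2020).

G, B, F, E, A, D, C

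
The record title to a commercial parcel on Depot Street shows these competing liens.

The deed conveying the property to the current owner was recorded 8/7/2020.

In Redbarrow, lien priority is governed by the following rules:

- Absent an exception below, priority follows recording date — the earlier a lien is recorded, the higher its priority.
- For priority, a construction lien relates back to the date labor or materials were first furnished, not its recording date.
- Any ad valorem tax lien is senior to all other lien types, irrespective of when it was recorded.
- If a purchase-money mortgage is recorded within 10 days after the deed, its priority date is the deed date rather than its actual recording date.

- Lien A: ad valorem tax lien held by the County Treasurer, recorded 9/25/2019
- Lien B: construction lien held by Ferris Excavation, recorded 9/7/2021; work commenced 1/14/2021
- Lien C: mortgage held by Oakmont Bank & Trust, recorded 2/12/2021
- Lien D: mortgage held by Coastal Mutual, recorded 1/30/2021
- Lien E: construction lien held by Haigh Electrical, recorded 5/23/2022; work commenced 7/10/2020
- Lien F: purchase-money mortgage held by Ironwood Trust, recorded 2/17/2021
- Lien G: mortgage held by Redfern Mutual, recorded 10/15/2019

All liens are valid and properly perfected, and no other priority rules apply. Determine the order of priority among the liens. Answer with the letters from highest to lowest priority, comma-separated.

Adjusting effective dates: B relates back to 1/14/2021 (work commenced); E relates back to 7/10/2020 (work commenced); F was recorded 194 days after the deed — beyond 10 days — so no relation-back applies.
A is an ad valorem tax lien, so it outranks all other liens regardless of date.
Ordering the rest by effective date: G (10/15/2019), E (7/10/2020), B (1/14/2021), D (1/30/2021), C (2/12/2021), F (2/17/2021).

A, G, E, B, D, C, F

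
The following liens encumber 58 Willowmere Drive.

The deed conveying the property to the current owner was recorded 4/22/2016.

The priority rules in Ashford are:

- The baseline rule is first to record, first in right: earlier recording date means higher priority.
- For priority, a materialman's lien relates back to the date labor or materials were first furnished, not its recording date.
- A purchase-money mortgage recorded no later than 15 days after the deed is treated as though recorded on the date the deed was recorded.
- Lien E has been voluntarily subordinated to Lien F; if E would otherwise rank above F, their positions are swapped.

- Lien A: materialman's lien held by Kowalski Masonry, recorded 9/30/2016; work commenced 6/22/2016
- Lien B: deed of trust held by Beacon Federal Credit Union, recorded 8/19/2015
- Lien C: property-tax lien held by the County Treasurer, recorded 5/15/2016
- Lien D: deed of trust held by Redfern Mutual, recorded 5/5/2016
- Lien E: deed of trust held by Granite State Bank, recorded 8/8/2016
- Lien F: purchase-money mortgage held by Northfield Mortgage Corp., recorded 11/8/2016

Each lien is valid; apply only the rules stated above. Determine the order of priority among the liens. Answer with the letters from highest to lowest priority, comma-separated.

Effective dates: A's effective date is 6/22/2016, when work began; F missed the 15-day window (200 days after the deed), so its recording date stands.
Sorted by effective date: B (8/19/2015), D (5/5/2016), C (5/15/2016), A (6/22/2016), E (8/8/2016), F (11/8/2016).
E would otherwise be senior to F, so under the subordination agreement E and F exchange positions.

B, D, C, A, F, E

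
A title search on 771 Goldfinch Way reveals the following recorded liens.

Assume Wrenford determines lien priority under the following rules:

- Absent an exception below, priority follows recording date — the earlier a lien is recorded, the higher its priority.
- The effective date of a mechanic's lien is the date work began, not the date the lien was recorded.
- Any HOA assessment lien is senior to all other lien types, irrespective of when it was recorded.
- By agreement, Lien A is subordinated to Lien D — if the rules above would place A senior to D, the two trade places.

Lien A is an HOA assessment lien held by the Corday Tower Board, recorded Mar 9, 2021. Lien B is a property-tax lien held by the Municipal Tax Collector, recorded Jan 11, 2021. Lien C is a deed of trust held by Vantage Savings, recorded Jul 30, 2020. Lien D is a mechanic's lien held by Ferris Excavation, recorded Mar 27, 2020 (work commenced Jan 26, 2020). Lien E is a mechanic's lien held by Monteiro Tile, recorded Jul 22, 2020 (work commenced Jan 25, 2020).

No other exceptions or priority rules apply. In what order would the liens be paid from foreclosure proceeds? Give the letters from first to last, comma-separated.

Adjusting effective dates: D relates back to Jan 26, 2020 (work commenced); E is treated as recorded Jan 25, 2020, the work-commencement date.
As an HOA assessment lien, A is senior to every other lien.
The other liens, earliest effective date first: E (Jan 25, 2020), D (Jan 26, 2020), C (Jul 30, 2020), B (Jan 11, 2021).
A would otherwise be senior to D, so under the subordination agreement A and D exchange positions.

D, E, A, C, B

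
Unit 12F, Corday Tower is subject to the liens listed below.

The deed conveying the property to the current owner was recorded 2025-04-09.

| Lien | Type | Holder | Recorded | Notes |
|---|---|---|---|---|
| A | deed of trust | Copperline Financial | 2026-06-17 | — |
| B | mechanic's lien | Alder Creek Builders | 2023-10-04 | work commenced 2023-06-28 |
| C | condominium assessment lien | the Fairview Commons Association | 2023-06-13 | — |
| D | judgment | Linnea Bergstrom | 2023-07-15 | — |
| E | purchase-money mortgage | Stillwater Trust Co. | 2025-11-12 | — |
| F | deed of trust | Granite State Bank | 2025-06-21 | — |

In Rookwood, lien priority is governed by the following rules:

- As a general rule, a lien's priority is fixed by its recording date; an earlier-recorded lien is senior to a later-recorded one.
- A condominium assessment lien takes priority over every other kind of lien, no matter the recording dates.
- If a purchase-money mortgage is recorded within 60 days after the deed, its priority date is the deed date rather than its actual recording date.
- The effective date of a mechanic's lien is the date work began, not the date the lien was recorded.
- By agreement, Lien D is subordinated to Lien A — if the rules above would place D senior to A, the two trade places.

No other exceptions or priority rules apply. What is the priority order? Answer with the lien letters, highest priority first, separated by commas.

Effective dates: B's effective date is 2023-06-28, when work began; E missed the 60-day window (217 days after the deed), so its recording date stands.
C, as a condominium assessment lien, has superpriority and ranks first.
Remaining liens by effective date: B (2023-06-28), D (2023-07-15), F (2025-06-21), E (2025-11-12), A (2026-06-17).
Because D would otherwise rank above A, the subordination swaps them.

C, B, A, F, E, D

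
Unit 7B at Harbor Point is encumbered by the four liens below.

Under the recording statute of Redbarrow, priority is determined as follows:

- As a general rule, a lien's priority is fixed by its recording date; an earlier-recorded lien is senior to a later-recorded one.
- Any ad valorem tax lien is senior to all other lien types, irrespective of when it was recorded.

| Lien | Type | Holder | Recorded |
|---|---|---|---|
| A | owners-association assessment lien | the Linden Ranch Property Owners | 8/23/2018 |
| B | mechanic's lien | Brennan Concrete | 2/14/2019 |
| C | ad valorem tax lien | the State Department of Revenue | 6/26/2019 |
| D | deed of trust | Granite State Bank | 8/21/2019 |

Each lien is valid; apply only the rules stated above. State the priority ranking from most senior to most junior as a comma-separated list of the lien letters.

C is an ad valorem tax lien, so it outranks all other liens regardless of date.
Ordering the rest by effective date: A (8/23/2018), B (2/14/2019), D (8/21/2019).

C, A, B, D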